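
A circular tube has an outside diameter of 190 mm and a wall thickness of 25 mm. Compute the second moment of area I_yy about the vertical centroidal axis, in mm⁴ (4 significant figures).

Break the section into simple shapes (no overlaps), measuring from the bottom-left corner of the bounding box.
Outer circle: ⌀190, A = 28352.9 mm², x = 95 mm, Ī = 63 971 171 mm⁴.
Bore (subtracted): ⌀140, A = 15393.8 mm², x = 95 mm, Ī = 18 857 410 mm⁴.
By symmetry the centroid is at mid-width, x̄ = 95 mm.
All pieces are centred on the vertical centroidal axis, so I = ΣĪ (holes subtracted) = 45 113 761 mm⁴.

I_yy ≈ 4.511 × 10⁷ mm⁴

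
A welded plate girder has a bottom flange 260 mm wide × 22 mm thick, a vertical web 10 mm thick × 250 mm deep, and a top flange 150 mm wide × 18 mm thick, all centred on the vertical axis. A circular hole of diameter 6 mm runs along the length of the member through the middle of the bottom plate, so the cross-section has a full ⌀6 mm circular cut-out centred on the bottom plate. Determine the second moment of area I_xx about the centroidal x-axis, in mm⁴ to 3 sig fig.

Decompose the section into non-overlapping parts with the origin at the bottom-left of its bounding rectangle.
Bottom plate: 260 × 22, A = 5 720 mm², y = 11 mm, Ī = 230 707 mm⁴.
Web plate: 10 × 250, A = 2 500 mm², y = 147 mm, Ī = 13 020 833 mm⁴.
Top plate: 150 × 18, A = 2 700 mm², y = 281 mm, Ī = 72 900 mm⁴.
Hole (subtracted): ⌀6, A = 28.274 mm², y = 11 mm, Ī = 63.617 mm⁴.
Centroid: ȳ = ΣA·y / ΣA = 109.15 mm.
Transfer each piece to the centroidal x-axis using Ī + A·d² with d = y − 109.15:
  bottom plate: d = -98.148 mm → contributes +55 331 525 mm⁴
  web plate: d = 37.852 mm → contributes +16 602 787 mm⁴
  top plate: d = 171.85 mm → contributes +79 812 390 mm⁴
  hole: d = -98.148 mm → contributes −272 431 mm⁴
Total I = 151 474 271 mm⁴.

I_xx ≈ 1.51 × 10⁸ mm⁴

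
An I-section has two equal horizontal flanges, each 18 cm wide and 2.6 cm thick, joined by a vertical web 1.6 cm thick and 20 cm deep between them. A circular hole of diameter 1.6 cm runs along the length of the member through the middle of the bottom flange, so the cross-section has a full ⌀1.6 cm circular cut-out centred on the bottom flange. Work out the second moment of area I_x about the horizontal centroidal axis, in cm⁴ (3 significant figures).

Treat the section as a set of non-overlapping primitives; coordinates are from the bounding-box lower-left.
Bottom flange: 18 × 2.6, A = 46.8 cm², y = 1.3 cm, Ī = 26.364 cm⁴.
Web: 1.6 × 20, A = 32 cm², y = 12.6 cm, Ī = 1066.7 cm⁴.
Top flange: 18 × 2.6, A = 46.8 cm², y = 23.9 cm, Ī = 26.364 cm⁴.
Hole (subtracted): ⌀1.6, A = 2.0106 cm², y = 1.3 cm, Ī = 0.3217 cm⁴.
Centroid: ȳ = ΣA·y / ΣA = 12.784 cm.
Transfer each piece to the horizontal centroidal axis using Ī + A·d² with d = y − 12.784:
  bottom flange: d = -11.484 cm → contributes +6198.3 cm⁴
  web: d = -0.18383 cm → contributes +1067.7 cm⁴
  top flange: d = 11.116 cm → contributes +5809.4 cm⁴
  hole: d = -11.484 cm → contributes −265.48 cm⁴
Total I = 12 810 cm⁴.

I_x ≈ 1.28 × 10⁴ cm⁴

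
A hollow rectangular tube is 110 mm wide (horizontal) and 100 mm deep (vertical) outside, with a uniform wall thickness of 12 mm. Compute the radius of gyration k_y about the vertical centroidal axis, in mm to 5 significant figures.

Split into non-overlapping primitives; take the origin at the lower-left of the bounding box.
Outer rectangle: 110 × 100, A = 11 000 mm², x = 55 mm, Ī = 11 091 667 mm⁴.
Inner void (subtracted): 86 × 76, A = 6 536 mm², x = 55 mm, Ī = 4 028 355 mm⁴.
By symmetry the centroid is at mid-width, x̄ = 55 mm.
All pieces are centred on the vertical centroidal axis, so I = ΣĪ (holes subtracted) = 7 063 312 mm⁴.
Radius of gyration: k = √(I/A) = √(7 063 312 / 4 464) = 39.77792 mm.

k_y ≈ 39.778 mm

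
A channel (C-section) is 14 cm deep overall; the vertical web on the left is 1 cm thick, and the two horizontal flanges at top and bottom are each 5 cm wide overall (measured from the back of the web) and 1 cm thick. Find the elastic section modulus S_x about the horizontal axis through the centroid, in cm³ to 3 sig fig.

Decompose the section into non-overlapping parts with the origin at the bottom-left of its bounding rectangle.
Web: 1 × 14, A = 14 cm², y = 7 cm, Ī = 228.67 cm⁴.
Top flange (beyond web): 4 × 1, A = 4 cm², y = 13.5 cm, Ī = 0.33333 cm⁴.
Bottom flange (beyond web): 4 × 1, A = 4 cm², y = 0.5 cm, Ī = 0.33333 cm⁴.
By symmetry the centroid is at mid-height, ȳ = 7 cm.
Transfer each piece to the horizontal axis through the centroid using Ī + A·d² with d = y − 7:
  web: d = 0 cm → contributes +228.67 cm⁴
  top flange (beyond web): d = 6.5 cm → contributes +169.33 cm⁴
  bottom flange (beyond web): d = -6.5 cm → contributes +169.33 cm⁴
Total I = 567.33 cm⁴.
Extreme fibre distance c = 7 cm; S = I/c = 81.048 cm³.

S_x ≈ 81.0 cm³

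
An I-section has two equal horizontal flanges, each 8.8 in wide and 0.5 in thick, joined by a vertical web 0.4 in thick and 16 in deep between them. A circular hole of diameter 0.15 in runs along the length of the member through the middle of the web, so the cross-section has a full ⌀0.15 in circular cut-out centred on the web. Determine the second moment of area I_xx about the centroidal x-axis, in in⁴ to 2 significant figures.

Split into non-overlapping primitives; take the origin at the lower-left of the bounding box.
Bottom flange: 8.8 × 0.5, A = 4.4 in², y = 0.25 in, Ī = 0.09167 in⁴.
Web: 0.4 × 16, A = 6.4 in², y = 8.5 in, Ī = 136.5 in⁴.
Top flange: 8.8 × 0.5, A = 4.4 in², y = 16.75 in, Ī = 0.09167 in⁴.
Hole (subtracted): ⌀0.15, A = 0.01767 in², y = 8.5 in, Ī = 0.00002485 in⁴.
By symmetry the centroid is at mid-height, ȳ = 8.5 in.
Transfer each piece to the centroidal x-axis using Ī + A·d² with d = y − 8.5:
  bottom flange: d = -8.25 in → contributes +299.6 in⁴
  web: d = 0 in → contributes +136.5 in⁴
  top flange: d = 8.25 in → contributes +299.6 in⁴
  hole: d = 0 in → contributes −0.00002485 in⁴
Total I = 735.7 in⁴.

I_xx ≈ 740 in⁴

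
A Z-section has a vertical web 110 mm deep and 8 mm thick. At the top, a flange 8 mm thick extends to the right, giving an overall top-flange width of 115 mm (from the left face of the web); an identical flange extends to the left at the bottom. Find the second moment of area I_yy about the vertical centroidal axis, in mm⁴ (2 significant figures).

Split into non-overlapping primitives; take the origin at the lower-left of the bounding box.
Web: 8 × 110, A = 880 mm², x = 111 mm, Ī = 4 693 mm⁴.
Top flange (beyond web): 107 × 8, A = 856 mm², x = 168.5 mm, Ī = 816 695 mm⁴.
Bottom flange (beyond web): 107 × 8, A = 856 mm², x = 53.5 mm, Ī = 816 695 mm⁴.
Centroid: x̄ = ΣA·x / ΣA = 111 mm.
Transfer each piece to the vertical centroidal axis using Ī + A·d² with d = x − 111:
  web: d = 0 mm → contributes +4 693 mm⁴
  top flange (beyond web): d = 57.5 mm → contributes +3 646 845 mm⁴
  bottom flange (beyond web): d = -57.5 mm → contributes +3 646 845 mm⁴
Total I = 7 298 384 mm⁴.

I_yy ≈ 7.3 × 10⁶ mm⁴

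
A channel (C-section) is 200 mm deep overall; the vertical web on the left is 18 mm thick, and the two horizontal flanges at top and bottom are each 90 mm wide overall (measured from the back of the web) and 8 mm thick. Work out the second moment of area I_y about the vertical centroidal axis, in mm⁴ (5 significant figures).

Decompose the section into non-overlapping parts with the origin at the bottom-left of its bounding rectangle.
Web: 18 × 200, A = 3 600 mm², x = 9 mm, Ī = 97 200 mm⁴.
Top flange (beyond web): 72 × 8, A = 576 mm², x = 54 mm, Ī = 248 832 mm⁴.
Bottom flange (beyond web): 72 × 8, A = 576 mm², x = 54 mm, Ī = 248 832 mm⁴.
Centroid: x̄ = ΣA·x / ΣA = 19.90909 mm.
Transfer each piece to the vertical centroidal axis using Ī + A·d² with d = x − 19.90909:
  web: d = -10.90909 mm → contributes +525629.8 mm⁴
  top flange (beyond web): d = 34.09091 mm → contributes +918253.5 mm⁴
  bottom flange (beyond web): d = 34.09091 mm → contributes +918253.5 mm⁴
Total I = 2 362 137 mm⁴.

I_y ≈ 2.3621 × 10⁶ mm⁴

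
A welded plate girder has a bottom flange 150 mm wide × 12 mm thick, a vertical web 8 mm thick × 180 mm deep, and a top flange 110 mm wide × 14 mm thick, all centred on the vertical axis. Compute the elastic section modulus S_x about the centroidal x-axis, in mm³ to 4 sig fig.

Decompose the section into non-overlapping parts with the origin at the bottom-left of its bounding rectangle.
Bottom plate: 150 × 12, A = 1 800 mm², y = 6 mm, Ī = 21 600 mm⁴.
Web plate: 8 × 180, A = 1 440 mm², y = 102 mm, Ī = 3 888 000 mm⁴.
Top plate: 110 × 14, A = 1 540 mm², y = 199 mm, Ī = 25153.3 mm⁴.
Centroid: ȳ = ΣA·y / ΣA = 97.1004 mm.
Transfer each piece to the centroidal x-axis using Ī + A·d² with d = y − 97.1004:
  bottom plate: d = -91.1004 mm → contributes +14 960 315 mm⁴
  web plate: d = 4.89958 mm → contributes +3 922 568 mm⁴
  top plate: d = 101.9 mm → contributes +16 015 781 mm⁴
Total I = 34 898 665 mm⁴.
Extreme fibre distance c = 108.9 mm; S = I/c = 320 466 mm³.

S_x ≈ 3.205 × 10⁵ mm³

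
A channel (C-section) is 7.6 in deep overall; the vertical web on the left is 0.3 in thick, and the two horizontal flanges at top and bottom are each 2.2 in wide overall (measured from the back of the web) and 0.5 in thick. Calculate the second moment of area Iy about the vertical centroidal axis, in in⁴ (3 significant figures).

Decompose the section into non-overlapping parts with the origin at the bottom-left of its bounding rectangle.
Web: 0.3 × 7.6, A = 2.28 in², x = 0.15 in, Ī = 0.0171 in⁴.
Top flange (beyond web): 1.9 × 0.5, A = 0.95 in², x = 1.25 in, Ī = 0.28579 in⁴.
Bottom flange (beyond web): 1.9 × 0.5, A = 0.95 in², x = 1.25 in, Ī = 0.28579 in⁴.
Centroid: x̄ = ΣA·x / ΣA = 0.65 in.
Transfer each piece to the vertical centroidal axis using Ī + A·d² with d = x − 0.65:
  web: d = -0.5 in → contributes +0.5871 in⁴
  top flange (beyond web): d = 0.6 in → contributes +0.62779 in⁴
  bottom flange (beyond web): d = 0.6 in → contributes +0.62779 in⁴
Total I = 1.8427 in⁴.

Iy ≈ 1.84 in⁴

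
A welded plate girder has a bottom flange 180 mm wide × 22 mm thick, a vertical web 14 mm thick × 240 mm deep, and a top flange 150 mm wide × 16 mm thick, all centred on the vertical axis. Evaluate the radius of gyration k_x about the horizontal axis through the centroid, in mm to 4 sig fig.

k_x ≈ 110.7 mm

Treat the section as a set of non-overlapping primitives; coordinates are from the bounding-box lower-left.
Bottom plate: 180 × 22, A = 3 960 mm², y = 11 mm, Ī = 159 720 mm⁴.
Web plate: 14 × 240, A = 3 360 mm², y = 142 mm, Ī = 16 128 000 mm⁴.
Top plate: 150 × 16, A = 2 400 mm², y = 270 mm, Ī = 51 200 mm⁴.
Centroid: ȳ = ΣA·y / ΣA = 120.235 mm.
Transfer each piece to the horizontal axis through the centroid using Ī + A·d² with d = y − 120.235:
  bottom plate: d = -109.235 mm → contributes +47 411 196 mm⁴
  web plate: d = 21.7654 mm → contributes +17 719 746 mm⁴
  top plate: d = 149.765 mm → contributes +53 882 443 mm⁴
Total I = 119 013 385 mm⁴.
Radius of gyration: k = √(I/A) = √(119 013 385 / 9 720) = 110.653 mm.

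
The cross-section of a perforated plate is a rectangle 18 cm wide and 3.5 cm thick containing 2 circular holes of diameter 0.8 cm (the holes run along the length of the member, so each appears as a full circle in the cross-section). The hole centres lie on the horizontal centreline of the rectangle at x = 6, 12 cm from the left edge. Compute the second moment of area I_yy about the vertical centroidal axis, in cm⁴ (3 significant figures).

Split into non-overlapping primitives; take the origin at the lower-left of the bounding box.
Plate: 18 × 3.5, A = 63 cm², x = 9 cm, Ī = 1 701 cm⁴.
Hole 1 (subtracted): ⌀0.8, A = 0.50265 cm², x = 6 cm, Ī = 0.020106 cm⁴.
Hole 2 (subtracted): ⌀0.8, A = 0.50265 cm², x = 12 cm, Ī = 0.020106 cm⁴.
By symmetry the centroid is at mid-width, x̄ = 9 cm.
Transfer each piece to the vertical centroidal axis using Ī + A·d² with d = x − 9:
  plate: d = 0 cm → contributes +1 701 cm⁴
  hole 1: d = -3 cm → contributes −4.544 cm⁴
  hole 2: d = 3 cm → contributes −4.544 cm⁴
Total I = 1691.9 cm⁴.

I_yy ≈ 1690 cm⁴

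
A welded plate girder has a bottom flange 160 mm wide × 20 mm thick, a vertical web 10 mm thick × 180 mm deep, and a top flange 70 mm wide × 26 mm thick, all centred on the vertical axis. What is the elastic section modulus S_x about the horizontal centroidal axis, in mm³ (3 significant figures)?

Break the section into simple shapes (no overlaps), measuring from the bottom-left corner of the bounding box.
Bottom plate: 160 × 20, A = 3 200 mm², y = 10 mm, Ī = 106 667 mm⁴.
Web plate: 10 × 180, A = 1 800 mm², y = 110 mm, Ī = 4 860 000 mm⁴.
Top plate: 70 × 26, A = 1 820 mm², y = 213 mm, Ī = 102 527 mm⁴.
Centroid: ȳ = ΣA·y / ΣA = 90.566 mm.
Transfer each piece to the horizontal centroidal axis using Ī + A·d² with d = y − 90.566:
  bottom plate: d = -80.566 mm → contributes +20 877 475 mm⁴
  web plate: d = 19.434 mm → contributes +5 539 826 mm⁴
  top plate: d = 122.43 mm → contributes +27 384 488 mm⁴
Total I = 53 801 789 mm⁴.
Extreme fibre distance c = 135.43 mm; S = I/c = 397 255 mm³.

S_x ≈ 3.97 × 10⁵ mm³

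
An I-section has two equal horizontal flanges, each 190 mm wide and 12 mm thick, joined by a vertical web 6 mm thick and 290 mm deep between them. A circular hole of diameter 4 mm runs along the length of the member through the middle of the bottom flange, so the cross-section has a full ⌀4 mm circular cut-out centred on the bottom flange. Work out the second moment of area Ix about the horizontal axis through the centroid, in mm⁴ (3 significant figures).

Ix ≈ 1.16 × 10⁸ mm⁴

Treat the section as a set of non-overlapping primitives; coordinates are from the bounding-box lower-left.
Bottom flange: 190 × 12, A = 2 280 mm², y = 6 mm, Ī = 27 360 mm⁴.
Web: 6 × 290, A = 1 740 mm², y = 157 mm, Ī = 12 194 500 mm⁴.
Top flange: 190 × 12, A = 2 280 mm², y = 308 mm, Ī = 27 360 mm⁴.
Hole (subtracted): ⌀4, A = 12.566 mm², y = 6 mm, Ī = 12.566 mm⁴.
Centroid: ȳ = ΣA·y / ΣA = 157.3 mm.
Transfer each piece to the horizontal axis through the centroid using Ī + A·d² with d = y − 157.3:
  bottom flange: d = -151.3 mm → contributes +52 221 652 mm⁴
  web: d = -0.3018 mm → contributes +12 194 658 mm⁴
  top flange: d = 150.7 mm → contributes +51 806 043 mm⁴
  hole: d = -151.3 mm → contributes −287 685 mm⁴
Total I = 115 934 669 mm⁴.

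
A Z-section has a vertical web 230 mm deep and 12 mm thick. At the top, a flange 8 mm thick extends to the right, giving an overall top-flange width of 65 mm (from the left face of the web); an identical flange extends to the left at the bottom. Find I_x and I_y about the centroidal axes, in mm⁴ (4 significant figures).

Decompose the section into non-overlapping parts with the origin at the bottom-left of its bounding rectangle.
Web: 12 × 230, A = 2 760 mm², y = 115 mm, Ī = 12 167 000 mm⁴.
Top flange (beyond web): 53 × 8, A = 424 mm², y = 226 mm, Ī = 2261.33 mm⁴.
Bottom flange (beyond web): 53 × 8, A = 424 mm², y = 4 mm, Ī = 2261.33 mm⁴.
Centroid: ȳ = ΣA·y / ΣA = 115 mm.
Transfer each piece to the centroidal x-axis using Ī + A·d² with d = y − 115:
  web: d = 0 mm → contributes +12 167 000 mm⁴
  top flange (beyond web): d = 111 mm → contributes +5 226 365 mm⁴
  bottom flange (beyond web): d = -111 mm → contributes +5 226 365 mm⁴
Total I = 22 619 731 mm⁴.
For the y-axis: x̄ = 59 mm.
Repeating about the centroidal y-axis gives I_y = 1 127 323 mm⁴.

I_x ≈ 2.262 × 10⁷ mm⁴, I_y ≈ 1.127 × 10⁶ mm⁴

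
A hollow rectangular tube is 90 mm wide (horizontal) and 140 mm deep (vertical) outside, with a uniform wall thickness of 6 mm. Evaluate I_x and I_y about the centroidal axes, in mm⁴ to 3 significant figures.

I_x ≈ 6.95 × 10⁶ mm⁴, I_y ≈ 3.44 × 10⁶ mm⁴

Decompose the section into non-overlapping parts with the origin at the bottom-left of its bounding rectangle.
Outer rectangle: 90 × 140, A = 12 600 mm², y = 70 mm, Ī = 20 580 000 mm⁴.
Inner void (subtracted): 78 × 128, A = 9 984 mm², y = 70 mm, Ī = 13 631 488 mm⁴.
By symmetry the centroid is at mid-height, ȳ = 70 mm.
All pieces are centred on the centroidal x-axis, so I = ΣĪ (holes subtracted) = 6 948 512 mm⁴.
Repeating about the centroidal y-axis gives I_y = 3 443 112 mm⁴.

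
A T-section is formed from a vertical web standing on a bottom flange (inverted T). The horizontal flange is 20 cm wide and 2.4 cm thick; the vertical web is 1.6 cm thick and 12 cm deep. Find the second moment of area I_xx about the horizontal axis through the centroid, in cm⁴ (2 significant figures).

I_xx ≈ 960 cm⁴

Decompose the section into non-overlapping parts with the origin at the bottom-left of its bounding rectangle.
Flange: 20 × 2.4, A = 48 cm², y = 1.2 cm, Ī = 23.04 cm⁴.
Web: 1.6 × 12, A = 19.2 cm², y = 8.4 cm, Ī = 230.4 cm⁴.
Centroid: ȳ = ΣA·y / ΣA = 3.257 cm.
Transfer each piece to the horizontal axis through the centroid using Ī + A·d² with d = y − 3.257:
  flange: d = -2.057 cm → contributes +226.2 cm⁴
  web: d = 5.143 cm → contributes +738.2 cm⁴
Total I = 964.4 cm⁴.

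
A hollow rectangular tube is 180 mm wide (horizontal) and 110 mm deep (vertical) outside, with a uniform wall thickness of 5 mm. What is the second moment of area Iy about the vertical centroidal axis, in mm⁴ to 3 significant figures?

Iy ≈ 1.25 × 10⁷ mm⁴

Split into non-overlapping primitives; take the origin at the lower-left of the bounding box.
Outer rectangle: 180 × 110, A = 19 800 mm², x = 90 mm, Ī = 53 460 000 mm⁴.
Inner void (subtracted): 170 × 100, A = 17 000 mm², x = 90 mm, Ī = 40 941 667 mm⁴.
By symmetry the centroid is at mid-width, x̄ = 90 mm.
All pieces are centred on the vertical centroidal axis, so I = ΣĪ (holes subtracted) = 12 518 333 mm⁴.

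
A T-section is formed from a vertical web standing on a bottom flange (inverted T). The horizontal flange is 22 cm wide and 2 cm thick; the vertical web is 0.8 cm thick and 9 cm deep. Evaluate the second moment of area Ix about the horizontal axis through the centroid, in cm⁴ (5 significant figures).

Ix ≈ 250.44 cm⁴

Decompose the section into non-overlapping parts with the origin at the bottom-left of its bounding rectangle.
Flange: 22 × 2, A = 44 cm², y = 1 cm, Ī = 14.66667 cm⁴.
Web: 0.8 × 9, A = 7.2 cm², y = 6.5 cm, Ī = 48.6 cm⁴.
Centroid: ȳ = ΣA·y / ΣA = 1.773438 cm.
Transfer each piece to the horizontal axis through the centroid using Ī + A·d² with d = y − 1.773438:
  flange: d = -0.7734375 cm → contributes +40.98771 cm⁴
  web: d = 4.726563 cm → contributes +209.4508 cm⁴
Total I = 250.4385 cm⁴.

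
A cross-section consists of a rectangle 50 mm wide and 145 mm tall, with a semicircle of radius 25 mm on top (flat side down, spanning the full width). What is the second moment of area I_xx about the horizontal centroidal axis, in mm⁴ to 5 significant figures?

I_xx ≈ 1.8718 × 10⁷ mm⁴

Break the section into simple shapes (no overlaps), measuring from the bottom-left corner of the bounding box.
Rectangular body: 50 × 145, A = 7 250 mm², y = 72.5 mm, Ī = 12 702 604 mm⁴.
Semicircular cap: semicircle r = 25, A = 981.7477 mm², y = 155.6103 mm, Ī = 42873.81 mm⁴.
Centroid: ȳ = ΣA·y / ΣA = 82.41204 mm.
Transfer each piece to the horizontal centroidal axis using Ī + A·d² with d = y − 82.41204:
  rectangular body: d = -9.912035 mm → contributes +13 414 905 mm⁴
  semicircular cap: d = 73.19829 mm → contributes +5 303 068 mm⁴
Total I = 18 717 974 mm⁴.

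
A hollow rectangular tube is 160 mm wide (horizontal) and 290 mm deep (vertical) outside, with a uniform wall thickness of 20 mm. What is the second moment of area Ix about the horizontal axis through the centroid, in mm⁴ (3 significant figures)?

Break the section into simple shapes (no overlaps), measuring from the bottom-left corner of the bounding box.
Outer rectangle: 160 × 290, A = 46 400 mm², y = 145 mm, Ī = 325 186 667 mm⁴.
Inner void (subtracted): 120 × 250, A = 30 000 mm², y = 145 mm, Ī = 156 250 000 mm⁴.
By symmetry the centroid is at mid-height, ȳ = 145 mm.
All pieces are centred on the horizontal axis through the centroid, so I = ΣĪ (holes subtracted) = 168 936 667 mm⁴.

Ix ≈ 1.69 × 10⁸ mm⁴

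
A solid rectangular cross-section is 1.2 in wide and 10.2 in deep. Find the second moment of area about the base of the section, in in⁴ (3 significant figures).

The section: 1.2 × 10.2, A = 12.24 in², y = 5.1 in, Ī = 106.12 in⁴.
Transfer it to the bottom edge using Ī + A·d² with d = y − 0:
  the section: d = 5.1 in → contributes +424.48 in⁴
Total I = 424.48 in⁴.

I_base ≈ 424 in⁴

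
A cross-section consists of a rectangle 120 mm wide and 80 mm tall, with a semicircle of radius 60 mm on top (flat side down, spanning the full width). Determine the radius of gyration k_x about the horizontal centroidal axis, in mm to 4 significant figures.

k_x ≈ 37.80 mm

Treat the section as a set of non-overlapping primitives; coordinates are from the bounding-box lower-left.
Rectangular body: 120 × 80, A = 9 600 mm², y = 40 mm, Ī = 5 120 000 mm⁴.
Semicircular cap: semicircle r = 60, A = 5654.87 mm², y = 105.465 mm, Ī = 1 422 450 mm⁴.
Centroid: ȳ = ΣA·y / ΣA = 64.2673 mm.
Transfer each piece to the horizontal centroidal axis using Ī + A·d² with d = y − 64.2673:
  rectangular body: d = -24.2673 mm → contributes +10 773 465 mm⁴
  semicircular cap: d = 41.1975 mm → contributes +11 020 071 mm⁴
Total I = 21 793 536 mm⁴.
Radius of gyration: k = √(I/A) = √(21 793 536 / 15254.9) = 37.7972 mm.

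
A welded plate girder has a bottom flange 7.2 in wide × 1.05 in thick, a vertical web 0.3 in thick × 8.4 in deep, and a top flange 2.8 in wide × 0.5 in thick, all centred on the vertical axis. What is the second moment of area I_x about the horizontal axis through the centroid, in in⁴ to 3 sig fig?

I_x ≈ 136 in⁴

Break the section into simple shapes (no overlaps), measuring from the bottom-left corner of the bounding box.
Bottom plate: 7.2 × 1.05, A = 7.56 in², y = 0.525 in, Ī = 0.69458 in⁴.
Web plate: 0.3 × 8.4, A = 2.52 in², y = 5.25 in, Ī = 14.818 in⁴.
Top plate: 2.8 × 0.5, A = 1.4 in², y = 9.7 in, Ī = 0.029167 in⁴.
Centroid: ȳ = ΣA·y / ΣA = 2.6811 in.
Transfer each piece to the horizontal axis through the centroid using Ī + A·d² with d = y − 2.6811:
  bottom plate: d = -2.1561 in → contributes +35.839 in⁴
  web plate: d = 2.5689 in → contributes +31.448 in⁴
  top plate: d = 7.0189 in → contributes +69 in⁴
Total I = 136.29 in⁴.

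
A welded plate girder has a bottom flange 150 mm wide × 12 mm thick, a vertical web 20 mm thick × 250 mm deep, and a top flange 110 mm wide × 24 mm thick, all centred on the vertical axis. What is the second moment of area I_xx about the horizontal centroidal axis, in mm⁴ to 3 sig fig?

Split into non-overlapping primitives; take the origin at the lower-left of the bounding box.
Bottom plate: 150 × 12, A = 1 800 mm², y = 6 mm, Ī = 21 600 mm⁴.
Web plate: 20 × 250, A = 5 000 mm², y = 137 mm, Ī = 26 041 667 mm⁴.
Top plate: 110 × 24, A = 2 640 mm², y = 274 mm, Ī = 126 720 mm⁴.
Centroid: ȳ = ΣA·y / ΣA = 150.33 mm.
Transfer each piece to the horizontal centroidal axis using Ī + A·d² with d = y − 150.33:
  bottom plate: d = -144.33 mm → contributes +37 520 134 mm⁴
  web plate: d = -13.335 mm → contributes +26 930 744 mm⁴
  top plate: d = 123.67 mm → contributes +40 500 491 mm⁴
Total I = 104 951 369 mm⁴.

I_xx ≈ 1.05 × 10⁸ mm⁴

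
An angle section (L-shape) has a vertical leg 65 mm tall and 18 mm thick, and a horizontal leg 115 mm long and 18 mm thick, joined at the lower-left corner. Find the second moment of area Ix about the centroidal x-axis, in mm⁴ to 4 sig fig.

Decompose the section into non-overlapping parts with the origin at the bottom-left of its bounding rectangle.
Vertical leg: 18 × 65, A = 1 170 mm², y = 32.5 mm, Ī = 411 938 mm⁴.
Horizontal leg (remainder): 97 × 18, A = 1 746 mm², y = 9 mm, Ī = 47 142 mm⁴.
Centroid: ȳ = ΣA·y / ΣA = 18.429 mm.
Transfer each piece to the centroidal x-axis using Ī + A·d² with d = y − 18.429:
  vertical leg: d = 14.071 mm → contributes +643 589 mm⁴
  horizontal leg (remainder): d = -9.42901 mm → contributes +202 372 mm⁴
Total I = 845 961 mm⁴.

Ix ≈ 8.460 × 10⁵ mm⁴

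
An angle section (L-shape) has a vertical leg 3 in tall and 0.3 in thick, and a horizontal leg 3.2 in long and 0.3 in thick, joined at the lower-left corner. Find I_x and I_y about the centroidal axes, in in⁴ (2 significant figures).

Split into non-overlapping primitives; take the origin at the lower-left of the bounding box.
Vertical leg: 0.3 × 3, A = 0.9 in², y = 1.5 in, Ī = 0.675 in⁴.
Horizontal leg (remainder): 2.9 × 0.3, A = 0.87 in², y = 0.15 in, Ī = 0.006525 in⁴.
Centroid: ȳ = ΣA·y / ΣA = 0.8364 in.
Transfer each piece to the centroidal x-axis using Ī + A·d² with d = y − 0.8364:
  vertical leg: d = 0.6636 in → contributes +1.071 in⁴
  horizontal leg (remainder): d = -0.6864 in → contributes +0.4165 in⁴
Total I = 1.488 in⁴.
For the y-axis: x̄ = 0.9364 in.
Repeating about the centroidal y-axis gives I_y = 1.749 in⁴.

I_x ≈ 1.5 in⁴, I_y ≈ 1.7 in⁴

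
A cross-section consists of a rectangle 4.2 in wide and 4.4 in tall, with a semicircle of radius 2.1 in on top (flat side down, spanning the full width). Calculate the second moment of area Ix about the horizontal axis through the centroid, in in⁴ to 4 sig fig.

Break the section into simple shapes (no overlaps), measuring from the bottom-left corner of the bounding box.
Rectangular body: 4.2 × 4.4, A = 18.48 in², y = 2.2 in, Ī = 29.8144 in⁴.
Semicircular cap: semicircle r = 2.1, A = 6.92721 in², y = 5.29127 in, Ī = 2.13456 in⁴.
Centroid: ȳ = ΣA·y / ΣA = 3.04283 in.
Transfer each piece to the horizontal axis through the centroid using Ī + A·d² with d = y − 3.04283:
  rectangular body: d = -0.842826 in → contributes +42.9418 in⁴
  semicircular cap: d = 2.24844 in → contributes +37.155 in⁴
Total I = 80.0968 in⁴.

Ix ≈ 80.10 in⁴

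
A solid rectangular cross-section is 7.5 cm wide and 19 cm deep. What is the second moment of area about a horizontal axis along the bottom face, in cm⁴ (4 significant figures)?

The section: 7.5 × 19, A = 142.5 cm², y = 9.5 cm, Ī = 4286.88 cm⁴.
Transfer it to the bottom edge using Ī + A·d² with d = y − 0:
  the section: d = 9.5 cm → contributes +17147.5 cm⁴
Total I = 17147.5 cm⁴.

I_base ≈ 1.715 × 10⁴ cm⁴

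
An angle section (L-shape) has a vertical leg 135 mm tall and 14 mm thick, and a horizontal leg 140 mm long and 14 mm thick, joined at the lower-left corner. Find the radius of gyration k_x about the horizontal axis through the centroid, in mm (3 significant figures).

Break the section into simple shapes (no overlaps), measuring from the bottom-left corner of the bounding box.
Vertical leg: 14 × 135, A = 1 890 mm², y = 67.5 mm, Ī = 2 870 438 mm⁴.
Horizontal leg (remainder): 126 × 14, A = 1 764 mm², y = 7 mm, Ī = 28 812 mm⁴.
Centroid: ȳ = ΣA·y / ΣA = 38.293 mm.
Transfer each piece to the horizontal axis through the centroid using Ī + A·d² with d = y − 38.293:
  vertical leg: d = 29.207 mm → contributes +4 482 688 mm⁴
  horizontal leg (remainder): d = -31.293 mm → contributes +1 756 224 mm⁴
Total I = 6 238 912 mm⁴.
Radius of gyration: k = √(I/A) = √(6 238 912 / 3 654) = 41.321 mm.

k_x ≈ 41.3 mm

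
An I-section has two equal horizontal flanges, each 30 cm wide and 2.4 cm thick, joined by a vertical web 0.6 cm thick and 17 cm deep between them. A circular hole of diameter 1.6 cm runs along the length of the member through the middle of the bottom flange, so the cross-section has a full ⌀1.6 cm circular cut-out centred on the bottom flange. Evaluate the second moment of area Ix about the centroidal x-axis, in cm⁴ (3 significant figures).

Ix ≈ 1.37 × 10⁴ cm⁴

Treat the section as a set of non-overlapping primitives; coordinates are from the bounding-box lower-left.
Bottom flange: 30 × 2.4, A = 72 cm², y = 1.2 cm, Ī = 34.56 cm⁴.
Web: 0.6 × 17, A = 10.2 cm², y = 10.9 cm, Ī = 245.65 cm⁴.
Top flange: 30 × 2.4, A = 72 cm², y = 20.6 cm, Ī = 34.56 cm⁴.
Hole (subtracted): ⌀1.6, A = 2.0106 cm², y = 1.2 cm, Ī = 0.3217 cm⁴.
Centroid: ȳ = ΣA·y / ΣA = 11.028 cm.
Transfer each piece to the centroidal x-axis using Ī + A·d² with d = y − 11.028:
  bottom flange: d = -9.8281 cm → contributes +6989.2 cm⁴
  web: d = -0.12815 cm → contributes +245.82 cm⁴
  top flange: d = 9.5719 cm → contributes +6631.2 cm⁴
  hole: d = -9.8281 cm → contributes −194.53 cm⁴
Total I = 13 672 cm⁴.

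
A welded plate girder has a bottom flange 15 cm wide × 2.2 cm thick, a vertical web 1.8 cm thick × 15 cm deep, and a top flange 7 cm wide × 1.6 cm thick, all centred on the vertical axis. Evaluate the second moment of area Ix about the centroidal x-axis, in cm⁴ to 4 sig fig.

Ix ≈ 3223 cm⁴

Break the section into simple shapes (no overlaps), measuring from the bottom-left corner of the bounding box.
Bottom plate: 15 × 2.2, A = 33 cm², y = 1.1 cm, Ī = 13.31 cm⁴.
Web plate: 1.8 × 15, A = 27 cm², y = 9.7 cm, Ī = 506.25 cm⁴.
Top plate: 7 × 1.6, A = 11.2 cm², y = 18 cm, Ī = 2.38933 cm⁴.
Centroid: ȳ = ΣA·y / ΣA = 7.01966 cm.
Transfer each piece to the centroidal x-axis using Ī + A·d² with d = y − 7.01966:
  bottom plate: d = -5.91966 cm → contributes +1169.71 cm⁴
  web plate: d = 2.68034 cm → contributes +700.224 cm⁴
  top plate: d = 10.9803 cm → contributes +1352.75 cm⁴
Total I = 3222.68 cm⁴.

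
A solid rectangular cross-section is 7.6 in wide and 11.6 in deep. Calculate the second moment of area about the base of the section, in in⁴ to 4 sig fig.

I_base ≈ 3954 in⁴

The section: 7.6 × 11.6, A = 88.16 in², y = 5.8 in, Ī = 988.567 in⁴.
Transfer it to the bottom edge using Ī + A·d² with d = y − 0:
  the section: d = 5.8 in → contributes +3954.27 in⁴
Total I = 3954.27 in⁴.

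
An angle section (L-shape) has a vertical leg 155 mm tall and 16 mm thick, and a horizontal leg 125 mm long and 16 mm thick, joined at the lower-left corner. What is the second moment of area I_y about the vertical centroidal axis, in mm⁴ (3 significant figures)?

I_y ≈ 5.78 × 10⁶ mm⁴

Treat the section as a set of non-overlapping primitives; coordinates are from the bounding-box lower-left.
Vertical leg: 16 × 155, A = 2 480 mm², x = 8 mm, Ī = 52 907 mm⁴.
Horizontal leg (remainder): 109 × 16, A = 1 744 mm², x = 70.5 mm, Ī = 1 726 705 mm⁴.
Centroid: x̄ = ΣA·x / ΣA = 33.805 mm.
Transfer each piece to the vertical centroidal axis using Ī + A·d² with d = x − 33.805:
  vertical leg: d = -25.805 mm → contributes +1 704 324 mm⁴
  horizontal leg (remainder): d = 36.695 mm → contributes +4 075 051 mm⁴
Total I = 5 779 375 mm⁴.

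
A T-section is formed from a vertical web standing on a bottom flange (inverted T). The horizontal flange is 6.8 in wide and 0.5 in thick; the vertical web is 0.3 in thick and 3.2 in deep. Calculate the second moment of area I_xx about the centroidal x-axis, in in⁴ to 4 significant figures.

I_xx ≈ 3.452 in⁴

Decompose the section into non-overlapping parts with the origin at the bottom-left of its bounding rectangle.
Flange: 6.8 × 0.5, A = 3.4 in², y = 0.25 in, Ī = 0.0708333 in⁴.
Web: 0.3 × 3.2, A = 0.96 in², y = 2.1 in, Ī = 0.8192 in⁴.
Centroid: ȳ = ΣA·y / ΣA = 0.657339 in.
Transfer each piece to the centroidal x-axis using Ī + A·d² with d = y − 0.657339:
  flange: d = -0.407339 in → contributes +0.63498 in⁴
  web: d = 1.44266 in → contributes +2.81722 in⁴
Total I = 3.4522 in⁴.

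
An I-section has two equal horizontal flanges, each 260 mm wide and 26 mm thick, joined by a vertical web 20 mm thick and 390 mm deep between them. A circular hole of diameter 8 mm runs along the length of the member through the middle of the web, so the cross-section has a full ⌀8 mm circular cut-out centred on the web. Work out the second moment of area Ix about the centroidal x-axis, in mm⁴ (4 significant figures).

Decompose the section into non-overlapping parts with the origin at the bottom-left of its bounding rectangle.
Bottom flange: 260 × 26, A = 6 760 mm², y = 13 mm, Ī = 380 813 mm⁴.
Web: 20 × 390, A = 7 800 mm², y = 221 mm, Ī = 98 865 000 mm⁴.
Top flange: 260 × 26, A = 6 760 mm², y = 429 mm, Ī = 380 813 mm⁴.
Hole (subtracted): ⌀8, A = 50.2655 mm², y = 221 mm, Ī = 201.062 mm⁴.
By symmetry the centroid is at mid-height, ȳ = 221 mm.
Transfer each piece to the centroidal x-axis using Ī + A·d² with d = y − 221:
  bottom flange: d = -208 mm → contributes +292 845 453 mm⁴
  web: d = 0 mm → contributes +98 865 000 mm⁴
  top flange: d = 208 mm → contributes +292 845 453 mm⁴
  hole: d = 0 mm → contributes −201.062 mm⁴
Total I = 684 555 706 mm⁴.

Ix ≈ 6.846 × 10⁸ mm⁴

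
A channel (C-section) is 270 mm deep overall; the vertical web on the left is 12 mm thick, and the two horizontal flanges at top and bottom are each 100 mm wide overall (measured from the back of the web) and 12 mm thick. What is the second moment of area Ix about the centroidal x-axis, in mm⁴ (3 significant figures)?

Decompose the section into non-overlapping parts with the origin at the bottom-left of its bounding rectangle.
Web: 12 × 270, A = 3 240 mm², y = 135 mm, Ī = 19 683 000 mm⁴.
Top flange (beyond web): 88 × 12, A = 1 056 mm², y = 264 mm, Ī = 12 672 mm⁴.
Bottom flange (beyond web): 88 × 12, A = 1 056 mm², y = 6 mm, Ī = 12 672 mm⁴.
By symmetry the centroid is at mid-height, ȳ = 135 mm.
Transfer each piece to the centroidal x-axis using Ī + A·d² with d = y − 135:
  web: d = 0 mm → contributes +19 683 000 mm⁴
  top flange (beyond web): d = 129 mm → contributes +17 585 568 mm⁴
  bottom flange (beyond web): d = -129 mm → contributes +17 585 568 mm⁴
Total I = 54 854 136 mm⁴.

Ix ≈ 5.49 × 10⁷ mm⁴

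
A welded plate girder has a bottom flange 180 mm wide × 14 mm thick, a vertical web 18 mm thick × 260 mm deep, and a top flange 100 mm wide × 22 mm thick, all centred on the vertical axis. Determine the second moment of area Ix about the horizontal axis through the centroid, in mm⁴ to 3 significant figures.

Split into non-overlapping primitives; take the origin at the lower-left of the bounding box.
Bottom plate: 180 × 14, A = 2 520 mm², y = 7 mm, Ī = 41 160 mm⁴.
Web plate: 18 × 260, A = 4 680 mm², y = 144 mm, Ī = 26 364 000 mm⁴.
Top plate: 100 × 22, A = 2 200 mm², y = 285 mm, Ī = 88 733 mm⁴.
Centroid: ȳ = ΣA·y / ΣA = 140.27 mm.
Transfer each piece to the horizontal axis through the centroid using Ī + A·d² with d = y − 140.27:
  bottom plate: d = -133.27 mm → contributes +44 800 182 mm⁴
  web plate: d = 3.7277 mm → contributes +26 429 031 mm⁴
  top plate: d = 144.73 mm → contributes +46 170 143 mm⁴
Total I = 117 399 356 mm⁴.

Ix ≈ 1.17 × 10⁸ mm⁴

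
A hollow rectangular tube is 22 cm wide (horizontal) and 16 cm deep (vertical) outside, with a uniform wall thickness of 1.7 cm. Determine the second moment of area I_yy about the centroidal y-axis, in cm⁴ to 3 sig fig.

Break the section into simple shapes (no overlaps), measuring from the bottom-left corner of the bounding box.
Outer rectangle: 22 × 16, A = 352 cm², x = 11 cm, Ī = 14 197 cm⁴.
Inner void (subtracted): 18.6 × 12.6, A = 234.36 cm², x = 11 cm, Ī = 6756.6 cm⁴.
By symmetry the centroid is at mid-width, x̄ = 11 cm.
All pieces are centred on the centroidal y-axis, so I = ΣĪ (holes subtracted) = 7440.7 cm⁴.

I_yy ≈ 7440 cm⁴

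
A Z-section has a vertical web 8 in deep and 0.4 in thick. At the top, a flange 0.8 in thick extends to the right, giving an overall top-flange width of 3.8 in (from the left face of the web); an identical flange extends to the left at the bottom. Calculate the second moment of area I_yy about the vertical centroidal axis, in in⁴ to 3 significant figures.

Treat the section as a set of non-overlapping primitives; coordinates are from the bounding-box lower-left.
Web: 0.4 × 8, A = 3.2 in², x = 3.6 in, Ī = 0.042667 in⁴.
Top flange (beyond web): 3.4 × 0.8, A = 2.72 in², x = 5.5 in, Ī = 2.6203 in⁴.
Bottom flange (beyond web): 3.4 × 0.8, A = 2.72 in², x = 1.7 in, Ī = 2.6203 in⁴.
Centroid: x̄ = ΣA·x / ΣA = 3.6 in.
Transfer each piece to the vertical centroidal axis using Ī + A·d² with d = x − 3.6:
  web: d = 0 in → contributes +0.042667 in⁴
  top flange (beyond web): d = 1.9 in → contributes +12.439 in⁴
  bottom flange (beyond web): d = -1.9 in → contributes +12.439 in⁴
Total I = 24.922 in⁴.

I_yy ≈ 24.9 in⁴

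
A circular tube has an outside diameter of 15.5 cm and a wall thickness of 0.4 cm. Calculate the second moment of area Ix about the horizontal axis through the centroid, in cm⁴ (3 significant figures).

Ix ≈ 541 cm⁴

Break the section into simple shapes (no overlaps), measuring from the bottom-left corner of the bounding box.
Outer circle: ⌀15.5, A = 188.69 cm², y = 7.75 cm, Ī = 2833.3 cm⁴.
Bore (subtracted): ⌀14.7, A = 169.72 cm², y = 7.75 cm, Ī = 2292.1 cm⁴.
By symmetry the centroid is at mid-height, ȳ = 7.75 cm.
All pieces are centred on the horizontal axis through the centroid, so I = ΣĪ (holes subtracted) = 541.2 cm⁴.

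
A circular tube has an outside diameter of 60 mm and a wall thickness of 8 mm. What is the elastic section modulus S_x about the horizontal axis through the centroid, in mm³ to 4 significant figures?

S_x ≈ 1.507 × 10⁴ mm³

Decompose the section into non-overlapping parts with the origin at the bottom-left of its bounding rectangle.
Outer circle: ⌀60, A = 2827.43 mm², y = 30 mm, Ī = 636 173 mm⁴.
Bore (subtracted): ⌀44, A = 1520.53 mm², y = 30 mm, Ī = 183 984 mm⁴.
By symmetry the centroid is at mid-height, ȳ = 30 mm.
All pieces are centred on the horizontal axis through the centroid, so I = ΣĪ (holes subtracted) = 452 188 mm⁴.
Extreme fibre distance c = 30 mm; S = I/c = 15072.9 mm³.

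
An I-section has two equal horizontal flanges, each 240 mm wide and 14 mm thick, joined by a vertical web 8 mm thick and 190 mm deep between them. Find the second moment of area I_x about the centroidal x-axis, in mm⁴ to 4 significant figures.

Split into non-overlapping primitives; take the origin at the lower-left of the bounding box.
Bottom flange: 240 × 14, A = 3 360 mm², y = 7 mm, Ī = 54 880 mm⁴.
Web: 8 × 190, A = 1 520 mm², y = 109 mm, Ī = 4 572 667 mm⁴.
Top flange: 240 × 14, A = 3 360 mm², y = 211 mm, Ī = 54 880 mm⁴.
By symmetry the centroid is at mid-height, ȳ = 109 mm.
Transfer each piece to the centroidal x-axis using Ī + A·d² with d = y − 109:
  bottom flange: d = -102 mm → contributes +35 012 320 mm⁴
  web: d = 0 mm → contributes +4 572 667 mm⁴
  top flange: d = 102 mm → contributes +35 012 320 mm⁴
Total I = 74 597 307 mm⁴.

I_x ≈ 7.460 × 10⁷ mm⁴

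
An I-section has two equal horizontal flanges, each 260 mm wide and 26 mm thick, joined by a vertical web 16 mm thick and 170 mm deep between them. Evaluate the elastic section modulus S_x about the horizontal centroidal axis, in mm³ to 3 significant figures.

S_x ≈ 1.24 × 10⁶ mm³

Treat the section as a set of non-overlapping primitives; coordinates are from the bounding-box lower-left.
Bottom flange: 260 × 26, A = 6 760 mm², y = 13 mm, Ī = 380 813 mm⁴.
Web: 16 × 170, A = 2 720 mm², y = 111 mm, Ī = 6 550 667 mm⁴.
Top flange: 260 × 26, A = 6 760 mm², y = 209 mm, Ī = 380 813 mm⁴.
By symmetry the centroid is at mid-height, ȳ = 111 mm.
Transfer each piece to the horizontal centroidal axis using Ī + A·d² with d = y − 111:
  bottom flange: d = -98 mm → contributes +65 303 853 mm⁴
  web: d = 0 mm → contributes +6 550 667 mm⁴
  top flange: d = 98 mm → contributes +65 303 853 mm⁴
Total I = 137 158 373 mm⁴.
Extreme fibre distance c = 111 mm; S = I/c = 1 235 661 mm³.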